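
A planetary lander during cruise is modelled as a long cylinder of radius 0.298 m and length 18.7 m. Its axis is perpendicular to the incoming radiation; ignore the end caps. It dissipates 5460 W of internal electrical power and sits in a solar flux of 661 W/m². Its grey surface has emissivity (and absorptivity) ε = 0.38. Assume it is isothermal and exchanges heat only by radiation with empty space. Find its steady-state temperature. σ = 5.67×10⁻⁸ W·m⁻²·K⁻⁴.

At steady state, absorbed solar power + internal power = radiated power.
Absorbed: α·S·A_cross = 0.38·661·11.15 = 2799 W (cross-section 2rL).
Total input = 2799 + 5460 = 8259 W.
Radiated: εσ·A_surf·T⁴ with A_surf = 2πrL = 35.01 m².
T⁴ = 8259/(0.38·5.67×10⁻⁸·35.01) = 1.095×10¹⁰ K⁴.

T ≈ 323 K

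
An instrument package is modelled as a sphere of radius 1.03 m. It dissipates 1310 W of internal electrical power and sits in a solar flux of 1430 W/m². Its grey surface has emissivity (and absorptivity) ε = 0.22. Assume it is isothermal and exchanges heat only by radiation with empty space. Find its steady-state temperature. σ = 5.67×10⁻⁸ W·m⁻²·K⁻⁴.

At steady state, absorbed solar power + internal power = radiated power.
Absorbed: α·S·A_cross = 0.22·1430·3.333 = 1049 W (cross-section πr²).
Total input = 1049 + 1310 = 2359 W.
Radiated: εσ·A_surf·T⁴ with A_surf = 4πr² = 13.33 m².
T⁴ = 2359/(0.22·5.67×10⁻⁸·13.33) = 1.418×10¹⁰ K⁴.

T ≈ 345 K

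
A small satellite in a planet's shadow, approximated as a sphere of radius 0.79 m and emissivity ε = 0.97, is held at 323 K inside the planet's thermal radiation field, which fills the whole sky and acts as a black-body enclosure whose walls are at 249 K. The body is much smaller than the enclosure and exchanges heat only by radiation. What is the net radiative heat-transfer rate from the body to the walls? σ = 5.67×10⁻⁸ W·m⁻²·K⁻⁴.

For a small grey body in a large enclosure: P_net = εσA(T_body⁴ − T_wall⁴).
A = 4πr² = 7.843 m²; T_body⁴ − T_wall⁴ = 1.088×10¹⁰ − 3.844×10⁹ = 7.040×10⁹ K⁴.
|P_net| = 0.97·5.67×10⁻⁸·7.843·7.040×10⁹.

P_net ≈ 3040 W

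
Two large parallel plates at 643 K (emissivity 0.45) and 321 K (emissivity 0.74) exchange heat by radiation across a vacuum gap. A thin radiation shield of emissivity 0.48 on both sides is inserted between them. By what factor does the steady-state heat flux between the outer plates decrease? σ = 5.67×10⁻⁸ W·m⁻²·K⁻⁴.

factor ≈ 2.23

Without shield: q₀ = σΔ(T⁴)/(1/ε₁+1/ε₂−1) with denominator 2.574.
With shield the two gaps are in series; the resistances add: (1/ε₁+1/ε_s−1)+(1/ε_s+1/ε₂−1) = 3.306+2.435 = 5.740.
Heat-flux ratio q₀/q = 5.740/2.574.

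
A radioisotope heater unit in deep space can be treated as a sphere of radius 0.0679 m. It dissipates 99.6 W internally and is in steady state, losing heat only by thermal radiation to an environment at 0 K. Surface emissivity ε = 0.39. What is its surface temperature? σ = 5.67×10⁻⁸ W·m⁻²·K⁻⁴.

Steady state: internal power = radiated power, P = εσA T⁴.
Radiating area A = 4πr² = 0.05794 m².
T⁴ = P/(εσA) = 99.6/(0.39·5.67×10⁻⁸·0.05794) = 7.774×10¹⁰ K⁴.
T = (7.774×10¹⁰)^(1/4).

T ≈ 528 K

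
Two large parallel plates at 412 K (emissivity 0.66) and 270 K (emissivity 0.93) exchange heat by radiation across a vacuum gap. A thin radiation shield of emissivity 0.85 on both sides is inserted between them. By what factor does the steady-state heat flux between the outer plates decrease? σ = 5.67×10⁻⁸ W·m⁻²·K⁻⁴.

Without shield: q₀ = σΔ(T⁴)/(1/ε₁+1/ε₂−1) with denominator 1.590.
With shield the two gaps are in series; the resistances add: (1/ε₁+1/ε_s−1)+(1/ε_s+1/ε₂−1) = 1.692+1.252 = 2.943.
Heat-flux ratio q₀/q = 2.943/1.590.

factor ≈ 1.85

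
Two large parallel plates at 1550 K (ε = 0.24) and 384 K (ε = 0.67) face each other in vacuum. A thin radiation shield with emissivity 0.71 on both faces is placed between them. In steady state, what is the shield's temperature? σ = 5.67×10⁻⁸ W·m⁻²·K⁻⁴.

In steady state the net flux on the hot side equals that on the cold side.
σ(T₁⁴−T_s⁴)/D₁ = σ(T_s⁴−T₂⁴)/D₂, with D₁ = 1/ε₁+1/ε_s−1 = 4.575, D₂ = 1/ε_s+1/ε₂−1 = 1.901.
Solve for T_s⁴: T_s⁴ = (D₂·T₁⁴ + D₁·T₂⁴)/(D₁+D₂) = 1.710×10¹² K⁴.

T_s ≈ 1140 K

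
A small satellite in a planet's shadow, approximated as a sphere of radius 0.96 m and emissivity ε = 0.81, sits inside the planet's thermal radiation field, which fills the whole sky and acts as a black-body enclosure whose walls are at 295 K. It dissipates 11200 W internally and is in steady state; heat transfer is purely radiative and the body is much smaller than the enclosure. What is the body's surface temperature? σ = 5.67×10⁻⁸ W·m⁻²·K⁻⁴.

T ≈ 411 K

For a small grey body in a large enclosure, net radiated power = εσA(T⁴ − T_w⁴).
Steady state: P = εσA(T⁴ − T_w⁴) with A = 4πr² = 11.58 m².
T⁴ = P/(εσA) + T_w⁴ = 11200/(0.81·5.67×10⁻⁸·11.58) + (295)⁴
    = 2.106×10¹⁰ + 7.573×10⁹ = 2.863×10¹⁰ K⁴.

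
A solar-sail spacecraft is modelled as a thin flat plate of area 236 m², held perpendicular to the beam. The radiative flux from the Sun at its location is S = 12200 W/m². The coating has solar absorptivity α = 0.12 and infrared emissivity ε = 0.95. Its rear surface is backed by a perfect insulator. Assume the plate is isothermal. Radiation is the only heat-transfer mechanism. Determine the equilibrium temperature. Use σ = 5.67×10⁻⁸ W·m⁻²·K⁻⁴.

T ≈ 406 K

At equilibrium, absorbed power = emitted power.
Absorbing cross-section = A = 236.0 m²; emitting surface = A = 236.0 m² (ratio 1).
αS·A_cross = εσ·A_surf·T⁴  ⇒  T⁴ = αS/(ε·1σ).
T⁴ = 0.120·12200/(0.95·1·5.67×10⁻⁸) = 2.718×10¹⁰ K⁴.
T = (2.718×10¹⁰)^(1/4).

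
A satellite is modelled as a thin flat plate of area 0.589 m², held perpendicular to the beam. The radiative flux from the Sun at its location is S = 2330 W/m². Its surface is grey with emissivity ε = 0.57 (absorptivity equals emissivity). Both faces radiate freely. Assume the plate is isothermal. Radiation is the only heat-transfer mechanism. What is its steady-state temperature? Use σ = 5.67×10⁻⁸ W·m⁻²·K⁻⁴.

T ≈ 379 K

At equilibrium, absorbed power = emitted power.
Absorbing cross-section = A = 0.5890 m²; emitting surface = 2A = 1.178 m² (ratio 2).
εS·A_cross = εσ·A_surf·T⁴  ⇒  T⁴ = S/(2σ)   (ε cancels).
T⁴ = 2330/(2·5.67×10⁻⁸) = 2.055×10¹⁰ K⁴.
T = (2.055×10¹⁰)^(1/4).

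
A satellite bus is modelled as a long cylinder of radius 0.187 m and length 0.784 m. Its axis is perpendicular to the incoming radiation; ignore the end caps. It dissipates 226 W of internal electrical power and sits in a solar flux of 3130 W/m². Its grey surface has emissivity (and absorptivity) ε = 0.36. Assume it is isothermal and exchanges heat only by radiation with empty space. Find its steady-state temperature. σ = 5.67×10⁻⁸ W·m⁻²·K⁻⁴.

T ≈ 415 K

At steady state, absorbed solar power + internal power = radiated power.
Absorbed: α·S·A_cross = 0.36·3130·0.2932 = 330.4 W (cross-section 2rL).
Total input = 330.4 + 226 = 556.4 W.
Radiated: εσ·A_surf·T⁴ with A_surf = 2πrL = 0.9212 m².
T⁴ = 556.4/(0.36·5.67×10⁻⁸·0.9212) = 2.959×10¹⁰ K⁴.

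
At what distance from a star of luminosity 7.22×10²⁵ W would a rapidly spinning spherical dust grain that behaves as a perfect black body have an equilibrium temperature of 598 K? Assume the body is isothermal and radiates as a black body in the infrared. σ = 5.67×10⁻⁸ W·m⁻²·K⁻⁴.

For an isothermal black-emitting sphere, (1−a)S·πr² = σ·4πr²·T⁴ ⇒ S = 4σT⁴/(1−a).
S = 4·5.67×10⁻⁸·(598)⁴/1.00 = 29000 W/m².
Flux falls as S = L/(4πd²), so d = √(L/(4πS)) = √(7.22×10²⁵/(4π·29000)).

d ≈ 1.41×10¹⁰ m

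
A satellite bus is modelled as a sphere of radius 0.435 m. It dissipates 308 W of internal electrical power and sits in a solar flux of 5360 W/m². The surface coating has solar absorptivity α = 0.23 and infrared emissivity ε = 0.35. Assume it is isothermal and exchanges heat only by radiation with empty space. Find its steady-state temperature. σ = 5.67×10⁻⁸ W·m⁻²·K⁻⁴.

T ≈ 385 K

At steady state, absorbed solar power + internal power = radiated power.
Absorbed: α·S·A_cross = 0.23·5360·0.5945 = 732.9 W (cross-section πr²).
Total input = 732.9 + 308 = 1041 W.
Radiated: εσ·A_surf·T⁴ with A_surf = 4πr² = 2.378 m².
T⁴ = 1041/(0.35·5.67×10⁻⁸·2.378) = 2.206×10¹⁰ K⁴.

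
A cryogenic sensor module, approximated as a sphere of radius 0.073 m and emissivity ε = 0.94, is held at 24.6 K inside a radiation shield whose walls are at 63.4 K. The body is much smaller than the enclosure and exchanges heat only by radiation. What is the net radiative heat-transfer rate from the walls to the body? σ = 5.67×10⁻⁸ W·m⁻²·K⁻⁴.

For a small grey body in a large enclosure: P_net = εσA(T_body⁴ − T_wall⁴).
A = 4πr² = 0.06697 m²; T_body⁴ − T_wall⁴ = 3.662×10⁵ − 1.616×10⁷ = -1.579×10⁷ K⁴.
|P_net| = 0.94·5.67×10⁻⁸·0.06697·1.579×10⁷.

P_net ≈ 0.0564 W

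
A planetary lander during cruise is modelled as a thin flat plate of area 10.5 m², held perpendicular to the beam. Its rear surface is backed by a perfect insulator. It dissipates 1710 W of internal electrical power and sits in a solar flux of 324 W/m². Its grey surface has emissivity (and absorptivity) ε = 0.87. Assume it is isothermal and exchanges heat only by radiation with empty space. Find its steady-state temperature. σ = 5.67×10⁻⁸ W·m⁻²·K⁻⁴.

At steady state, absorbed solar power + internal power = radiated power.
Absorbed: α·S·A_cross = 0.87·324·10.50 = 2960 W (cross-section A).
Total input = 2960 + 1710 = 4670 W.
Radiated: εσ·A_surf·T⁴ with A_surf = A = 10.50 m².
T⁴ = 4670/(0.87·5.67×10⁻⁸·10.50) = 9.016×10⁹ K⁴.

T ≈ 308 K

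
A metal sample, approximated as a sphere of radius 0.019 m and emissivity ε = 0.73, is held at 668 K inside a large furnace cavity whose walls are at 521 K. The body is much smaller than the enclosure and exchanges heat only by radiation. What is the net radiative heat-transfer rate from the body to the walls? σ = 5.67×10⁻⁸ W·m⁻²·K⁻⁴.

For a small grey body in a large enclosure: P_net = εσA(T_body⁴ − T_wall⁴).
A = 4πr² = 0.004536 m²; T_body⁴ − T_wall⁴ = 1.991×10¹¹ − 7.368×10¹⁰ = 1.254×10¹¹ K⁴.
|P_net| = 0.73·5.67×10⁻⁸·0.004536·1.254×10¹¹.

P_net ≈ 23.6 W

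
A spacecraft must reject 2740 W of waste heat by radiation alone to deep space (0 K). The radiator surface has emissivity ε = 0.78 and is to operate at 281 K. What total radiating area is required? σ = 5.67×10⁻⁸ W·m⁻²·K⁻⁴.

P = εσA T⁴ ⇒ A = P/(εσT⁴).
T⁴ = 6.235×10⁹ K⁴.
A = 2740/(0.78 × 5.67×10⁻⁸ × 6.235×10⁹).

A ≈ 9.94 m²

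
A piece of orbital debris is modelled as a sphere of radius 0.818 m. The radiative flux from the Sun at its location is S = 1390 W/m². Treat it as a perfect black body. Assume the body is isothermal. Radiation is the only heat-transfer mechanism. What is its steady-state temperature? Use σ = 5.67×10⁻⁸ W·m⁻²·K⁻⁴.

T ≈ 280 K

At equilibrium, absorbed power = emitted power.
Absorbing cross-section = πr² = 2.102 m²; emitting surface = 4πr² = 8.408 m² (ratio 4).
S·A_cross = εσ·A_surf·T⁴  ⇒  T⁴ = S/(4σ).
T⁴ = 1.00·1390/(4·5.67×10⁻⁸) = 6.129×10⁹ K⁴.
T = (6.129×10⁹)^(1/4).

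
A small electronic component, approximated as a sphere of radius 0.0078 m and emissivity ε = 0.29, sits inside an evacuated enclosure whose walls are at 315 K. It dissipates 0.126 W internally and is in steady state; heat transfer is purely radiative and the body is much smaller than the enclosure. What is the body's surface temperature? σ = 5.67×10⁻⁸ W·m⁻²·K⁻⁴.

T ≈ 375 K

For a small grey body in a large enclosure, net radiated power = εσA(T⁴ − T_w⁴).
Steady state: P = εσA(T⁴ − T_w⁴) with A = 4πr² = 7.645×10⁻⁴ m².
T⁴ = P/(εσA) + T_w⁴ = 0.126/(0.29·5.67×10⁻⁸·7.645×10⁻⁴) + (315)⁴
    = 1.002×10¹⁰ + 9.846×10⁹ = 1.987×10¹⁰ K⁴.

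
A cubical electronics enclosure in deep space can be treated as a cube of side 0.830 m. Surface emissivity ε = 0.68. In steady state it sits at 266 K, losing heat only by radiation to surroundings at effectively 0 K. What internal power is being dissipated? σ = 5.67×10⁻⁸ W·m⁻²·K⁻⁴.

Steady state: P = εσA T⁴.
A = 6L² = 4.133 m²; T⁴ = (266)⁴ = 5.006×10⁹ K⁴.
P = 0.68 × 5.67×10⁻⁸ × 4.133 × 5.006×10⁹.

P ≈ 798 W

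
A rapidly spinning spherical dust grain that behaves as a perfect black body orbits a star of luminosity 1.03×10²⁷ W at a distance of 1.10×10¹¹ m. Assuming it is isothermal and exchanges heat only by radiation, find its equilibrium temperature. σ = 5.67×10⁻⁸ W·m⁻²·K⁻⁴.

T ≈ 416 K

First find the stellar flux at distance d: S = L/(4πd²) = 1.03×10²⁷/(4π·(1.10×10¹¹)²) = 6774 W/m².
For an isothermal sphere, absorbed (1−a)S·πr² = emitted σ·4πr²·T⁴, so T⁴ = (1−a)S/(4σ).
T⁴ = 1.00·6774/(4·5.67×10⁻⁸) = 2.987×10¹⁰ K⁴.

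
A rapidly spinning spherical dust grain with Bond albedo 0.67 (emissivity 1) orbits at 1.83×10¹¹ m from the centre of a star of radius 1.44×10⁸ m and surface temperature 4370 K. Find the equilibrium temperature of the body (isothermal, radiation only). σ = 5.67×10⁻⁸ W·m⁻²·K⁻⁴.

The star's surface emits σT_*⁴; at distance d the flux is S = σT_*⁴(R_*/d)².
S = 5.67×10⁻⁸·(4370)⁴·(1.44×10⁸/1.83×10¹¹)² = 12.80 W/m².
For an isothermal sphere T⁴ = (1−a)S/(4σ) = 1.863×10⁷ K⁴.

T ≈ 65.7 K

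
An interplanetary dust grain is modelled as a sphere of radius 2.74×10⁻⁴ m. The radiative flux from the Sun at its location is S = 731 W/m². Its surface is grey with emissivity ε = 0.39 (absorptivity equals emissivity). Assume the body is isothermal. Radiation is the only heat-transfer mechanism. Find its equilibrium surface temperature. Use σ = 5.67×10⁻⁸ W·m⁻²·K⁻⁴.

T ≈ 238 K

At equilibrium, absorbed power = emitted power.
Absorbing cross-section = πr² = 2.359×10⁻⁷ m²; emitting surface = 4πr² = 9.434×10⁻⁷ m² (ratio 4).
εS·A_cross = εσ·A_surf·T⁴  ⇒  T⁴ = S/(4σ)   (ε cancels).
T⁴ = 731/(4·5.67×10⁻⁸) = 3.223×10⁹ K⁴.
T = (3.223×10⁹)^(1/4).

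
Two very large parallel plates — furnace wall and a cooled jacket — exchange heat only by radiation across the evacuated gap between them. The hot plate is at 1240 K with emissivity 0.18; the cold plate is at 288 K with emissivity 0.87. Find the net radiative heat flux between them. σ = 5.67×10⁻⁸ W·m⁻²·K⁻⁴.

For two infinite grey parallel plates, q = σ(T₁⁴ − T₂⁴)/(1/ε₁ + 1/ε₂ − 1).
T₁⁴ − T₂⁴ = 2.364×10¹² − 6.880×10⁹ = 2.357×10¹² K⁴.
1/ε₁ + 1/ε₂ − 1 = 5.556 + 1.149 − 1 = 5.705.
q = 5.67×10⁻⁸ × 2.357×10¹² / 5.705.

q ≈ 23400 W/m²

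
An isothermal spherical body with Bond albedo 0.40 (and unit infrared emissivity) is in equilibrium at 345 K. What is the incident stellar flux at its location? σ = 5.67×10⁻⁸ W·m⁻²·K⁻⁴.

S ≈ 5360 W/m²

(1−a)S·πr² = σ·4πr²·T⁴ ⇒ S = 4σT⁴/(1−a).
S = 4·5.67×10⁻⁸·1.417×10¹⁰/0.600.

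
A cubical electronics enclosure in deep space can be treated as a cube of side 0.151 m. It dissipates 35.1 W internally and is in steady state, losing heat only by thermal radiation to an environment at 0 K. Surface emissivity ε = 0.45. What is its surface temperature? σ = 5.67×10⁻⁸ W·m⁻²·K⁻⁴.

T ≈ 317 K

Steady state: internal power = radiated power, P = εσA T⁴.
Radiating area A = 6L² = 0.1368 m².
T⁴ = P/(εσA) = 35.1/(0.45·5.67×10⁻⁸·0.1368) = 1.006×10¹⁰ K⁴.
T = (1.006×10¹⁰)^(1/4).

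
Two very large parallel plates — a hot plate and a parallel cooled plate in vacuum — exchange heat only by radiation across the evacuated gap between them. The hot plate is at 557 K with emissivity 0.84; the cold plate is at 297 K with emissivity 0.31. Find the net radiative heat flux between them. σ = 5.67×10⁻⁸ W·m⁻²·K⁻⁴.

q ≈ 1470 W/m²

For two infinite grey parallel plates, q = σ(T₁⁴ − T₂⁴)/(1/ε₁ + 1/ε₂ − 1).
T₁⁴ − T₂⁴ = 9.625×10¹⁰ − 7.781×10⁹ = 8.847×10¹⁰ K⁴.
1/ε₁ + 1/ε₂ − 1 = 1.190 + 3.226 − 1 = 3.416.
q = 5.67×10⁻⁸ × 8.847×10¹⁰ / 3.416.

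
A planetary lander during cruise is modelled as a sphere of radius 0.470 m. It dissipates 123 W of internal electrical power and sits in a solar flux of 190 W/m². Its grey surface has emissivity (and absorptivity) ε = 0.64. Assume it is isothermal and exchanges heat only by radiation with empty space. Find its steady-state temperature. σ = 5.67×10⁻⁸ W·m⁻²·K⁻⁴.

T ≈ 213 K

At steady state, absorbed solar power + internal power = radiated power.
Absorbed: α·S·A_cross = 0.64·190·0.6940 = 84.39 W (cross-section πr²).
Total input = 84.39 + 123 = 207.4 W.
Radiated: εσ·A_surf·T⁴ with A_surf = 4πr² = 2.776 m².
T⁴ = 207.4/(0.64·5.67×10⁻⁸·2.776) = 2.059×10⁹ K⁴.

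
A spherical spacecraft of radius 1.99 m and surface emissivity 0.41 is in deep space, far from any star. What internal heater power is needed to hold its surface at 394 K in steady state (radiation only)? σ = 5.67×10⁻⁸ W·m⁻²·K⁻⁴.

P ≈ 27900 W

P = εσ·4πr²·T⁴.
4πr² = 49.76 m²; T⁴ = 2.410×10¹⁰ K⁴.
P = 0.41·5.67×10⁻⁸·49.76·2.410×10¹⁰.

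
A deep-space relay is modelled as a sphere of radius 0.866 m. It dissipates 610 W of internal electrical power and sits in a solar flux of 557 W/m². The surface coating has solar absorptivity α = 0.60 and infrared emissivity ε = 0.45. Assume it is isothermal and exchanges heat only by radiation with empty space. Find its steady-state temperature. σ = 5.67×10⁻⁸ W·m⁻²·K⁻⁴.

At steady state, absorbed solar power + internal power = radiated power.
Absorbed: α·S·A_cross = 0.60·557·2.356 = 787.4 W (cross-section πr²).
Total input = 787.4 + 610 = 1397 W.
Radiated: εσ·A_surf·T⁴ with A_surf = 4πr² = 9.424 m².
T⁴ = 1397/(0.45·5.67×10⁻⁸·9.424) = 5.811×10⁹ K⁴.

T ≈ 276 K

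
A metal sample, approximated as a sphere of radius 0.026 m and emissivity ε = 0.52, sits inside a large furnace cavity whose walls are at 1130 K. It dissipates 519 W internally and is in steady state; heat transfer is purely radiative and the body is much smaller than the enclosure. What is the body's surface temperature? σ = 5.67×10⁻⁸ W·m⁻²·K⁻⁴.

For a small grey body in a large enclosure, net radiated power = εσA(T⁴ − T_w⁴).
Steady state: P = εσA(T⁴ − T_w⁴) with A = 4πr² = 0.008495 m².
T⁴ = P/(εσA) + T_w⁴ = 519/(0.52·5.67×10⁻⁸·0.008495) + (1130)⁴
    = 2.072×10¹² + 1.630×10¹² = 3.703×10¹² K⁴.

T ≈ 1390 K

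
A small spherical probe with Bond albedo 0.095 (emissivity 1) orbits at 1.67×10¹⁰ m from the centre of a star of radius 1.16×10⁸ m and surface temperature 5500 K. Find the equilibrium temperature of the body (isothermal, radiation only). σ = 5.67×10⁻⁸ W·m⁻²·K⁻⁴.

T ≈ 316 K

The star's surface emits σT_*⁴; at distance d the flux is S = σT_*⁴(R_*/d)².
S = 5.67×10⁻⁸·(5500)⁴·(1.16×10⁸/1.67×10¹⁰)² = 2503 W/m².
For an isothermal sphere T⁴ = (1−a)S/(4σ) = 9.989×10⁹ K⁴.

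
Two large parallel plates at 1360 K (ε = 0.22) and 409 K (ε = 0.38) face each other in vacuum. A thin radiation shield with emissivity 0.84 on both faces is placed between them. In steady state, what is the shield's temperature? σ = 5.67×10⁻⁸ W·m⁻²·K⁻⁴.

T_s ≈ 1070 K

In steady state the net flux on the hot side equals that on the cold side.
σ(T₁⁴−T_s⁴)/D₁ = σ(T_s⁴−T₂⁴)/D₂, with D₁ = 1/ε₁+1/ε_s−1 = 4.736, D₂ = 1/ε_s+1/ε₂−1 = 2.822.
Solve for T_s⁴: T_s⁴ = (D₂·T₁⁴ + D₁·T₂⁴)/(D₁+D₂) = 1.295×10¹² K⁴.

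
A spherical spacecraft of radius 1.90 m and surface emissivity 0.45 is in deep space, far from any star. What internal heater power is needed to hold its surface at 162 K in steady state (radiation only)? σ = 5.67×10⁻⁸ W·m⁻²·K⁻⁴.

P = εσ·4πr²·T⁴.
4πr² = 45.36 m²; T⁴ = 6.887×10⁸ K⁴.
P = 0.45·5.67×10⁻⁸·45.36·6.887×10⁸.

P ≈ 797 W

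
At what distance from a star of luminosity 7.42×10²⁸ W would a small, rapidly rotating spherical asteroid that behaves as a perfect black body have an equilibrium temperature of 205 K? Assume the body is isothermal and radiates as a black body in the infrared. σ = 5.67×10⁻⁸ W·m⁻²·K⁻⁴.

For an isothermal black-emitting sphere, (1−a)S·πr² = σ·4πr²·T⁴ ⇒ S = 4σT⁴/(1−a).
S = 4·5.67×10⁻⁸·(205)⁴/1.00 = 400.6 W/m².
Flux falls as S = L/(4πd²), so d = √(L/(4πS)) = √(7.42×10²⁸/(4π·400.6)).

d ≈ 3.84×10¹² m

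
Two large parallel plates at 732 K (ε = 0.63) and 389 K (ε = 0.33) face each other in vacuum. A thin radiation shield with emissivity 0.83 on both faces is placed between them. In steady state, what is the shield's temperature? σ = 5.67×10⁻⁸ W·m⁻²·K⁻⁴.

T_s ≈ 663 K

In steady state the net flux on the hot side equals that on the cold side.
σ(T₁⁴−T_s⁴)/D₁ = σ(T_s⁴−T₂⁴)/D₂, with D₁ = 1/ε₁+1/ε_s−1 = 1.792, D₂ = 1/ε_s+1/ε₂−1 = 3.235.
Solve for T_s⁴: T_s⁴ = (D₂·T₁⁴ + D₁·T₂⁴)/(D₁+D₂) = 1.929×10¹¹ K⁴.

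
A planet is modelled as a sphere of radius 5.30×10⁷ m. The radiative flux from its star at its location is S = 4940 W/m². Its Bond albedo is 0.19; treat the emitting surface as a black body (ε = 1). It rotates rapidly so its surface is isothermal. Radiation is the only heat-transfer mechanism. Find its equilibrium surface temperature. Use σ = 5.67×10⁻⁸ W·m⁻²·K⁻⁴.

At equilibrium, absorbed power = emitted power.
Absorbing cross-section = πr² = 8.825×10¹⁵ m²; emitting surface = 4πr² = 3.530×10¹⁶ m² (ratio 4).
(1−a)S·A_cross = εσ·A_surf·T⁴  ⇒  T⁴ = (1−a)S/(4σ).
T⁴ = 0.810·4940/(4·5.67×10⁻⁸) = 1.764×10¹⁰ K⁴.
T = (1.764×10¹⁰)^(1/4).

T ≈ 364 K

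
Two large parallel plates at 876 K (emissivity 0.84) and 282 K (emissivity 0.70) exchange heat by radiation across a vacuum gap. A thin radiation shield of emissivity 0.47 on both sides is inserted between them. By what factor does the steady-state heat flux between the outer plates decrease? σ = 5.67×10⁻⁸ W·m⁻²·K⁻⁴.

factor ≈ 3.01

Without shield: q₀ = σΔ(T⁴)/(1/ε₁+1/ε₂−1) with denominator 1.619.
With shield the two gaps are in series; the resistances add: (1/ε₁+1/ε_s−1)+(1/ε_s+1/ε₂−1) = 2.318+2.556 = 4.874.
Heat-flux ratio q₀/q = 4.874/1.619.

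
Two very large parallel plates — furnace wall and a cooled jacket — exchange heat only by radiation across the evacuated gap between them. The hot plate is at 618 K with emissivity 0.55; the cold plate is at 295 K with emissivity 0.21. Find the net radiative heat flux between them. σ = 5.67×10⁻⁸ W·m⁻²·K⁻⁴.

q ≈ 1410 W/m²

For two infinite grey parallel plates, q = σ(T₁⁴ − T₂⁴)/(1/ε₁ + 1/ε₂ − 1).
T₁⁴ − T₂⁴ = 1.459×10¹¹ − 7.573×10⁹ = 1.383×10¹¹ K⁴.
1/ε₁ + 1/ε₂ − 1 = 1.818 + 4.762 − 1 = 5.580.
q = 5.67×10⁻⁸ × 1.383×10¹¹ / 5.580.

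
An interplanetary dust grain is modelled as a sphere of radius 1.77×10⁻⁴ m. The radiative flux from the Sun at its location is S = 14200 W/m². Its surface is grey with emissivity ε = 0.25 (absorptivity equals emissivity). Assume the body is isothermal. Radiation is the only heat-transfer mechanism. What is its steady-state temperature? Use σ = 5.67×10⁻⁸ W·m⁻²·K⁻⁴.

At equilibrium, absorbed power = emitted power.
Absorbing cross-section = πr² = 9.842×10⁻⁸ m²; emitting surface = 4πr² = 3.937×10⁻⁷ m² (ratio 4).
εS·A_cross = εσ·A_surf·T⁴  ⇒  T⁴ = S/(4σ)   (ε cancels).
T⁴ = 14200/(4·5.67×10⁻⁸) = 6.261×10¹⁰ K⁴.
T = (6.261×10¹⁰)^(1/4).

T ≈ 500 K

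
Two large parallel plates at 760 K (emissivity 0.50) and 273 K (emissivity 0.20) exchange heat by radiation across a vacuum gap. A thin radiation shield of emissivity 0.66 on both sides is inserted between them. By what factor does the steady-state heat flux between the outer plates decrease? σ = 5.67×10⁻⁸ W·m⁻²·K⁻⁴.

Without shield: q₀ = σΔ(T⁴)/(1/ε₁+1/ε₂−1) with denominator 6.000.
With shield the two gaps are in series; the resistances add: (1/ε₁+1/ε_s−1)+(1/ε_s+1/ε₂−1) = 2.515+5.515 = 8.030.
Heat-flux ratio q₀/q = 8.030/6.000.

factor ≈ 1.34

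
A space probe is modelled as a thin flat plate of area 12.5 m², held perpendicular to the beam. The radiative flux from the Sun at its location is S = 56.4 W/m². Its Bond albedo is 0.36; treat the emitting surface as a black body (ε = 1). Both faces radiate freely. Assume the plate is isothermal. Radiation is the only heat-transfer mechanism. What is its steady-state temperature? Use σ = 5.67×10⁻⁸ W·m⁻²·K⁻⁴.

T ≈ 134 K

At equilibrium, absorbed power = emitted power.
Absorbing cross-section = A = 12.50 m²; emitting surface = 2A = 25.00 m² (ratio 2).
(1−a)S·A_cross = εσ·A_surf·T⁴  ⇒  T⁴ = (1−a)S/(2σ).
T⁴ = 0.640·56.4/(2·5.67×10⁻⁸) = 3.183×10⁸ K⁴.
T = (3.183×10⁸)^(1/4).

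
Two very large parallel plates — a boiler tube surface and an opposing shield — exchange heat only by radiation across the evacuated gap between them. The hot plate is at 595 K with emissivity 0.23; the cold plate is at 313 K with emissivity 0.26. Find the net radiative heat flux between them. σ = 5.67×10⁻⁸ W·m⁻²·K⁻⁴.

For two infinite grey parallel plates, q = σ(T₁⁴ − T₂⁴)/(1/ε₁ + 1/ε₂ − 1).
T₁⁴ − T₂⁴ = 1.253×10¹¹ − 9.598×10⁹ = 1.157×10¹¹ K⁴.
1/ε₁ + 1/ε₂ − 1 = 4.348 + 3.846 − 1 = 7.194.
q = 5.67×10⁻⁸ × 1.157×10¹¹ / 7.194.

q ≈ 912 W/m²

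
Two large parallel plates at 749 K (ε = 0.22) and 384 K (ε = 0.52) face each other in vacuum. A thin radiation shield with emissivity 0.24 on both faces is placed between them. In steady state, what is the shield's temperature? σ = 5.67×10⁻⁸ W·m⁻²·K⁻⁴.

T_s ≈ 610 K

In steady state the net flux on the hot side equals that on the cold side.
σ(T₁⁴−T_s⁴)/D₁ = σ(T_s⁴−T₂⁴)/D₂, with D₁ = 1/ε₁+1/ε_s−1 = 7.712, D₂ = 1/ε_s+1/ε₂−1 = 5.090.
Solve for T_s⁴: T_s⁴ = (D₂·T₁⁴ + D₁·T₂⁴)/(D₁+D₂) = 1.382×10¹¹ K⁴.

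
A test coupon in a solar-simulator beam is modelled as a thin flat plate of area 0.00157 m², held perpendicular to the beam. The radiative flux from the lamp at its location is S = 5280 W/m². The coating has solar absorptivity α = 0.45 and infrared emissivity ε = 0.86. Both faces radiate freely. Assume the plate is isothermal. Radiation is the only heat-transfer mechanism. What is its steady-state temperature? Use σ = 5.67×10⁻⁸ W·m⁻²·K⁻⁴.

At equilibrium, absorbed power = emitted power.
Absorbing cross-section = A = 0.001570 m²; emitting surface = 2A = 0.003140 m² (ratio 2).
αS·A_cross = εσ·A_surf·T⁴  ⇒  T⁴ = αS/(ε·2σ).
T⁴ = 0.450·5280/(0.86·2·5.67×10⁻⁸) = 2.436×10¹⁰ K⁴.
T = (2.436×10¹⁰)^(1/4).

T ≈ 395 K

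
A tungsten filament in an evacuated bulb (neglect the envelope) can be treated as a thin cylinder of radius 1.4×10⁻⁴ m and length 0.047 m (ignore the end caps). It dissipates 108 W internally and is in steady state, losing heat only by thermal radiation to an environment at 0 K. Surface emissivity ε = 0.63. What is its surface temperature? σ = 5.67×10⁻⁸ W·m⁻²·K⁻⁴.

T ≈ 2920 K

Steady state: internal power = radiated power, P = εσA T⁴.
Radiating area A = 2πrL = 4.134×10⁻⁵ m².
T⁴ = P/(εσA) = 108/(0.63·5.67×10⁻⁸·4.134×10⁻⁵) = 7.313×10¹³ K⁴.
T = (7.313×10¹³)^(1/4).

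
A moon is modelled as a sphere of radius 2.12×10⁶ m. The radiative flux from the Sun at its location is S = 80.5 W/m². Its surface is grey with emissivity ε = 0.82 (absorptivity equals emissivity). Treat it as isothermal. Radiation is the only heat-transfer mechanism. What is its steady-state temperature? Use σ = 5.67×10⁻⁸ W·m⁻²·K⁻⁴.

At equilibrium, absorbed power = emitted power.
Absorbing cross-section = πr² = 1.412×10¹³ m²; emitting surface = 4πr² = 5.648×10¹³ m² (ratio 4).
εS·A_cross = εσ·A_surf·T⁴  ⇒  T⁴ = S/(4σ)   (ε cancels).
T⁴ = 80.5/(4·5.67×10⁻⁸) = 3.549×10⁸ K⁴.
T = (3.549×10⁸)^(1/4).

T ≈ 137 K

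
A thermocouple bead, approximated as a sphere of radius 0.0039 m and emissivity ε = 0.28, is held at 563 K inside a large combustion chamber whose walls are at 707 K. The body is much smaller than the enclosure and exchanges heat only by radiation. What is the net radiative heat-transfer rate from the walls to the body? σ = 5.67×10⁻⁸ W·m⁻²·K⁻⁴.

P_net ≈ 0.453 W

For a small grey body in a large enclosure: P_net = εσA(T_body⁴ − T_wall⁴).
A = 4πr² = 1.911×10⁻⁴ m²; T_body⁴ − T_wall⁴ = 1.005×10¹¹ − 2.498×10¹¹ = -1.494×10¹¹ K⁴.
|P_net| = 0.28·5.67×10⁻⁸·1.911×10⁻⁴·1.494×10¹¹.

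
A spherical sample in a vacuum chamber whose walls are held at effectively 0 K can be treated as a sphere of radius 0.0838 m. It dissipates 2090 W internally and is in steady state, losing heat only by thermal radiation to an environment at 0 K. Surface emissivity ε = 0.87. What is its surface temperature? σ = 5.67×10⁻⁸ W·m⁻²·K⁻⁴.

T ≈ 832 K

Steady state: internal power = radiated power, P = εσA T⁴.
Radiating area A = 4πr² = 0.08825 m².
T⁴ = P/(εσA) = 2090/(0.87·5.67×10⁻⁸·0.08825) = 4.801×10¹¹ K⁴.
T = (4.801×10¹¹)^(1/4).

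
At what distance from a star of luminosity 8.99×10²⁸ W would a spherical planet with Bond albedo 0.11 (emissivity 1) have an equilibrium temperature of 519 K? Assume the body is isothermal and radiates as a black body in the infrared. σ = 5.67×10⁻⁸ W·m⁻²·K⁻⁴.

d ≈ 6.22×10¹¹ m

For an isothermal black-emitting sphere, (1−a)S·πr² = σ·4πr²·T⁴ ⇒ S = 4σT⁴/(1−a).
S = 4·5.67×10⁻⁸·(519)⁴/0.890 = 18490 W/m².
Flux falls as S = L/(4πd²), so d = √(L/(4πS)) = √(8.99×10²⁸/(4π·18490)).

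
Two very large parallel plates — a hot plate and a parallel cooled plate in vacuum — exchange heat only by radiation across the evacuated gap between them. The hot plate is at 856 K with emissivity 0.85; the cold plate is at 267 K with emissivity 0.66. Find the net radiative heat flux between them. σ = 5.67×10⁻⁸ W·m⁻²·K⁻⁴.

For two infinite grey parallel plates, q = σ(T₁⁴ − T₂⁴)/(1/ε₁ + 1/ε₂ − 1).
T₁⁴ − T₂⁴ = 5.369×10¹¹ − 5.082×10⁹ = 5.318×10¹¹ K⁴.
1/ε₁ + 1/ε₂ − 1 = 1.176 + 1.515 − 1 = 1.692.
q = 5.67×10⁻⁸ × 5.318×10¹¹ / 1.692.

q ≈ 17800 W/m²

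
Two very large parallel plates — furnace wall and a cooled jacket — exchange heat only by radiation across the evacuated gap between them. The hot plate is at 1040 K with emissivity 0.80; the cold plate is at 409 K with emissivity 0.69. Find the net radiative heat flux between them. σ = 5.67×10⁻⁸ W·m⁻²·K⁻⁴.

For two infinite grey parallel plates, q = σ(T₁⁴ − T₂⁴)/(1/ε₁ + 1/ε₂ − 1).
T₁⁴ − T₂⁴ = 1.170×10¹² − 2.798×10¹⁰ = 1.142×10¹² K⁴.
1/ε₁ + 1/ε₂ − 1 = 1.250 + 1.449 − 1 = 1.699.
q = 5.67×10⁻⁸ × 1.142×10¹² / 1.699.

q ≈ 38100 W/m²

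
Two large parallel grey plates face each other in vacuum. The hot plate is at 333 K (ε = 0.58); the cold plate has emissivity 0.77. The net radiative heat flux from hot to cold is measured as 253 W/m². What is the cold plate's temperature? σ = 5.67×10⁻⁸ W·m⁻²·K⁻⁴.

T₂ ≈ 239 K

q = σ(T₁⁴ − T₂⁴)/(1/ε₁ + 1/ε₂ − 1); denominator = 2.023.
T₂⁴ = T₁⁴ − q·(1/ε₁+1/ε₂−1)/σ = 1.230×10¹⁰ − 253·2.023/5.67×10⁻⁸
    = 3.270×10⁹ K⁴.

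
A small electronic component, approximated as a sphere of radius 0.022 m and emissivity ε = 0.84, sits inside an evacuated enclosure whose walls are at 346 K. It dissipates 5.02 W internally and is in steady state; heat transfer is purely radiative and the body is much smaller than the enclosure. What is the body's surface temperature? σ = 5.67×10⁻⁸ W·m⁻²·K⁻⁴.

For a small grey body in a large enclosure, net radiated power = εσA(T⁴ − T_w⁴).
Steady state: P = εσA(T⁴ − T_w⁴) with A = 4πr² = 0.006082 m².
T⁴ = P/(εσA) + T_w⁴ = 5.02/(0.84·5.67×10⁻⁸·0.006082) + (346)⁴
    = 1.733×10¹⁰ + 1.433×10¹⁰ = 3.166×10¹⁰ K⁴.

T ≈ 422 K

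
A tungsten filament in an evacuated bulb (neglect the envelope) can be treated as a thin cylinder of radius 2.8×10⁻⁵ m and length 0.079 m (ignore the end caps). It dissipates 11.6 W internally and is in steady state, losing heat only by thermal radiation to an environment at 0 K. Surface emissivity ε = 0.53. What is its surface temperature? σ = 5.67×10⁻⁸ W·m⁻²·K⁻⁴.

T ≈ 2300 K

Steady state: internal power = radiated power, P = εσA T⁴.
Radiating area A = 2πrL = 1.390×10⁻⁵ m².
T⁴ = P/(εσA) = 11.6/(0.53·5.67×10⁻⁸·1.390×10⁻⁵) = 2.777×10¹³ K⁴.
T = (2.777×10¹³)^(1/4).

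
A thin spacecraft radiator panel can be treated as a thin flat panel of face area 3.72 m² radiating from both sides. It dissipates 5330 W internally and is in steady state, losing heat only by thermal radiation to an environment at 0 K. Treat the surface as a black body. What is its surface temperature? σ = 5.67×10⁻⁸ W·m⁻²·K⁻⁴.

Steady state: internal power = radiated power, P = εσA T⁴.
Radiating area A = 2·3.72 = 7.440 m².
T⁴ = P/(εσA) = 5330/(1.0·5.67×10⁻⁸·7.440) = 1.263×10¹⁰ K⁴.
T = (1.263×10¹⁰)^(1/4).

T ≈ 335 K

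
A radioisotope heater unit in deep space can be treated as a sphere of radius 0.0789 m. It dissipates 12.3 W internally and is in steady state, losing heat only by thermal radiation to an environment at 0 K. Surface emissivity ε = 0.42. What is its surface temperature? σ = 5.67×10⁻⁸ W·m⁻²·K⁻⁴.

T ≈ 285 K

Steady state: internal power = radiated power, P = εσA T⁴.
Radiating area A = 4πr² = 0.07823 m².
T⁴ = P/(εσA) = 12.3/(0.42·5.67×10⁻⁸·0.07823) = 6.603×10⁹ K⁴.
T = (6.603×10⁹)^(1/4).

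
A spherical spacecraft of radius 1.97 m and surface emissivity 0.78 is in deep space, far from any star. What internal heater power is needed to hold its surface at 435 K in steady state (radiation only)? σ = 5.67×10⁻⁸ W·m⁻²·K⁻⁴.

P ≈ 77200 W

P = εσ·4πr²·T⁴.
4πr² = 48.77 m²; T⁴ = 3.581×10¹⁰ K⁴.
P = 0.78·5.67×10⁻⁸·48.77·3.581×10¹⁰.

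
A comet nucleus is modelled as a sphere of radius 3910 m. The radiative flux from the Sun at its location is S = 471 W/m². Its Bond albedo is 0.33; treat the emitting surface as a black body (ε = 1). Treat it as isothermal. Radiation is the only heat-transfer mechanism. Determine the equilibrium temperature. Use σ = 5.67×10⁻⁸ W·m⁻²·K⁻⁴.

T ≈ 193 K

At equilibrium, absorbed power = emitted power.
Absorbing cross-section = πr² = 4.803×10⁷ m²; emitting surface = 4πr² = 1.921×10⁸ m² (ratio 4).
(1−a)S·A_cross = εσ·A_surf·T⁴  ⇒  T⁴ = (1−a)S/(4σ).
T⁴ = 0.670·471/(4·5.67×10⁻⁸) = 1.391×10⁹ K⁴.
T = (1.391×10⁹)^(1/4).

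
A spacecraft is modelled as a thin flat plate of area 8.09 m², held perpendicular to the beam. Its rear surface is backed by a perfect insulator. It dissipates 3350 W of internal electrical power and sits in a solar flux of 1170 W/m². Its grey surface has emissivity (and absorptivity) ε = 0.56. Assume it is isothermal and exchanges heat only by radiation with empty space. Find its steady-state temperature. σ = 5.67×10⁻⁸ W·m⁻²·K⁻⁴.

At steady state, absorbed solar power + internal power = radiated power.
Absorbed: α·S·A_cross = 0.56·1170·8.090 = 5301 W (cross-section A).
Total input = 5301 + 3350 = 8651 W.
Radiated: εσ·A_surf·T⁴ with A_surf = A = 8.090 m².
T⁴ = 8651/(0.56·5.67×10⁻⁸·8.090) = 3.368×10¹⁰ K⁴.

T ≈ 428 K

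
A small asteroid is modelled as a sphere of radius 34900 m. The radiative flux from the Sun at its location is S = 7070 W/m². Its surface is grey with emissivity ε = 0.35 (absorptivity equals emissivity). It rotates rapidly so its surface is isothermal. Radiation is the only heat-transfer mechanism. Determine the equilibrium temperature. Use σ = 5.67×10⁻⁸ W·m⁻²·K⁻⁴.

At equilibrium, absorbed power = emitted power.
Absorbing cross-section = πr² = 3.826×10⁹ m²; emitting surface = 4πr² = 1.531×10¹⁰ m² (ratio 4).
εS·A_cross = εσ·A_surf·T⁴  ⇒  T⁴ = S/(4σ)   (ε cancels).
T⁴ = 7070/(4·5.67×10⁻⁸) = 3.117×10¹⁰ K⁴.
T = (3.117×10¹⁰)^(1/4).

T ≈ 420 K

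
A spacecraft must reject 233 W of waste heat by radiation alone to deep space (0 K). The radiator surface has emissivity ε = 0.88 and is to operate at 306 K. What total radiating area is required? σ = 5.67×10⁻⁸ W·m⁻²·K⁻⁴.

A ≈ 0.533 m²

P = εσA T⁴ ⇒ A = P/(εσT⁴).
T⁴ = 8.768×10⁹ K⁴.
A = 233/(0.88 × 5.67×10⁻⁸ × 8.768×10⁹).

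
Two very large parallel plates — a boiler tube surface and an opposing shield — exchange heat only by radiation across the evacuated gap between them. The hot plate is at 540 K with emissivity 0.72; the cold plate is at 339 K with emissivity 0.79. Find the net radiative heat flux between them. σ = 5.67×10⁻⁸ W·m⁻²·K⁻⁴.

q ≈ 2460 W/m²

For two infinite grey parallel plates, q = σ(T₁⁴ − T₂⁴)/(1/ε₁ + 1/ε₂ − 1).
T₁⁴ − T₂⁴ = 8.503×10¹⁰ − 1.321×10¹⁰ = 7.182×10¹⁰ K⁴.
1/ε₁ + 1/ε₂ − 1 = 1.389 + 1.266 − 1 = 1.655.
q = 5.67×10⁻⁸ × 7.182×10¹⁰ / 1.655.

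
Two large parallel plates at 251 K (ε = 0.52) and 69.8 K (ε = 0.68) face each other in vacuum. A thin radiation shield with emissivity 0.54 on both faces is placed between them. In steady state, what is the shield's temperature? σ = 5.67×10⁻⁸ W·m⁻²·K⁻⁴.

In steady state the net flux on the hot side equals that on the cold side.
σ(T₁⁴−T_s⁴)/D₁ = σ(T_s⁴−T₂⁴)/D₂, with D₁ = 1/ε₁+1/ε_s−1 = 2.775, D₂ = 1/ε_s+1/ε₂−1 = 2.322.
Solve for T_s⁴: T_s⁴ = (D₂·T₁⁴ + D₁·T₂⁴)/(D₁+D₂) = 1.821×10⁹ K⁴.

T_s ≈ 207 K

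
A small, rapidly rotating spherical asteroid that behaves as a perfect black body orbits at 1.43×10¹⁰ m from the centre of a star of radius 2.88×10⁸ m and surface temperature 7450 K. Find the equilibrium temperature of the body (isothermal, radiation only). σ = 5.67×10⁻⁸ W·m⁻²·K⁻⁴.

T ≈ 748 K

The star's surface emits σT_*⁴; at distance d the flux is S = σT_*⁴(R_*/d)².
S = 5.67×10⁻⁸·(7450)⁴·(2.88×10⁸/1.43×10¹⁰)² = 70850 W/m².
For an isothermal sphere T⁴ = (1−a)S/(4σ) = 3.124×10¹¹ K⁴.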